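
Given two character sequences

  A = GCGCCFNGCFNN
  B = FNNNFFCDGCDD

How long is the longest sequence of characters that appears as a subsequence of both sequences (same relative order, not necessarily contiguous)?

4

One common subsequence of length 4: F at A[6]=B[1] → N at A[7]=B[4] → G at A[8]=B[9] → C at A[9]=B[10]. dp[12][12] = 4 confirms this is the maximum.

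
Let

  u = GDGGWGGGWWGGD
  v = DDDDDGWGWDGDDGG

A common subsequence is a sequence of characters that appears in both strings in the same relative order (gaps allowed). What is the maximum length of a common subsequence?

Match D [2,5] → G [3,6] → G [4,8] → W [5,9] → G [6,11] → G [11,14] → G [12,15] — 7 characters in the same relative order in both. Since dp[13][15] = 7, nothing longer is possible.

7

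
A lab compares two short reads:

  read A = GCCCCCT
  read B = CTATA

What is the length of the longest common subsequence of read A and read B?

Let dp[i][j] be the LCS length of the first i bases of read A and the first j bases of read B. dp[i][j] = dp[i-1][j-1]+1 when the i-th and j-th bases match, else max(dp[i-1][j], dp[i][j-1]).
    ·  C  T  A  T  A
 ·  0  0  0  0  0  0
 G  0  0  0  0  0  0
 C  0  1  1  1  1  1
 C  0  1  1  1  1  1
 C  0  1  1  1  1  1
 C  0  1  1  1  1  1
 C  0  1  1  1  1  1
 T  0  1  2  2  2  2
dp[7][5] = 2. One LCS (by backtracking along matches): CT.

2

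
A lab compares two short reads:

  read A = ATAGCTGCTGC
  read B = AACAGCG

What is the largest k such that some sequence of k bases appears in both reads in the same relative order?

6

Pick A [1,1] → A [3,2] → C [5,3] → G [7,5] → C [8,6] → G [10,7]; all 6 bases appear in both, in order, and the DP table's final entry dp[11][7] is also 6, so no common subsequence is longer.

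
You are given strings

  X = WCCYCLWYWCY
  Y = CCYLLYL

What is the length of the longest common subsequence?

5

One common subsequence of length 5: C [2,1]; then C [3,2]; then Y [4,3]; then L [6,5]; then Y [8,6]. The LCS DP gives dp[11][7] = 5, so this is optimal.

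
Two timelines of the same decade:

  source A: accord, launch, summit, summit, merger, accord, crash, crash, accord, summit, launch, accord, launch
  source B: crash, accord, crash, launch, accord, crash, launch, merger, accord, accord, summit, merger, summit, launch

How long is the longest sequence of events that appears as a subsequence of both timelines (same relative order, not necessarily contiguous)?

7

One common subsequence of length 7: accord [1,5] → launch [2,7] → merger [5,8] → accord [6,9] → accord [9,10] → summit [10,13] → launch [13,14]. Since dp[13][14] = 7, nothing longer is possible.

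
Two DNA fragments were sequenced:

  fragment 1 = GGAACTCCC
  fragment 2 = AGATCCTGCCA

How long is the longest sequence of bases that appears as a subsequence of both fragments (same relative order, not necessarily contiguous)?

6

Match G (fragment 1 #2, fragment 2 #2); then A (fragment 1 #3, fragment 2 #3); then C (fragment 1 #5, fragment 2 #6); then T (fragment 1 #6, fragment 2 #7); then C (fragment 1 #7, fragment 2 #9); then C (fragment 1 #8, fragment 2 #10) — 6 bases in the same relative order in both. Since dp[9][11] = 6, nothing longer is possible.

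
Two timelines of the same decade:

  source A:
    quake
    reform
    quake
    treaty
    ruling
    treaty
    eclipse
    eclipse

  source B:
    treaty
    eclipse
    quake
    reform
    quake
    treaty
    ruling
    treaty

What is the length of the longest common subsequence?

6

One common subsequence of length 6: quake at source A[1]=source B[3] → reform at source A[2]=source B[4] → quake at source A[3]=source B[5] → treaty at source A[4]=source B[6] → ruling at source A[5]=source B[7] → treaty at source A[6]=source B[8]. Since dp[8][8] = 6, nothing longer is possible.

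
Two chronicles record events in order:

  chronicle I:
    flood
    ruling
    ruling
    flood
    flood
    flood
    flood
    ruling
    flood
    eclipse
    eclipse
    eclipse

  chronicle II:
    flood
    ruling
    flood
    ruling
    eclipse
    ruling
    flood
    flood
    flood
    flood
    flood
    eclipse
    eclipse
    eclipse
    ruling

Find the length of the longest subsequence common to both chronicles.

Pick flood (chronicle I #1, chronicle II #3) → ruling (chronicle I #2, chronicle II #4) → ruling (chronicle I #3, chronicle II #6) → flood (chronicle I #4, chronicle II #7) → flood (chronicle I #5, chronicle II #8) → flood (chronicle I #6, chronicle II #9) → flood (chronicle I #7, chronicle II #10) → flood (chronicle I #9, chronicle II #11) → eclipse (chronicle I #10, chronicle II #12) → eclipse (chronicle I #11, chronicle II #13) → eclipse (chronicle I #12, chronicle II #14); all 11 events appear in both, in order. dp[12][15] = 11 confirms this is the maximum.

11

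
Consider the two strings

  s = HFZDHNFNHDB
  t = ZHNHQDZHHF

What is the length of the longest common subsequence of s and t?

Match Z (s #3, t #1); then H (s #5, t #2); then N (s #8, t #3); then H (s #9, t #4); then D (s #10, t #6) — 5 characters in the same relative order in both, and the DP table's final entry dp[11][10] is also 5, so no common subsequence is longer.

5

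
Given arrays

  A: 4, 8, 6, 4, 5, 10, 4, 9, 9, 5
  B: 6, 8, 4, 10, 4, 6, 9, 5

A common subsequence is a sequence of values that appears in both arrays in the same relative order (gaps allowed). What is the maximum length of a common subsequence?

Pick 8 [2,2], then 4 [4,3], then 10 [6,4], then 4 [7,5], then 9 [9,7], then 5 [10,8]; all 6 values appear in both, in order. dp[10][8] = 6 confirms this is the maximum.

6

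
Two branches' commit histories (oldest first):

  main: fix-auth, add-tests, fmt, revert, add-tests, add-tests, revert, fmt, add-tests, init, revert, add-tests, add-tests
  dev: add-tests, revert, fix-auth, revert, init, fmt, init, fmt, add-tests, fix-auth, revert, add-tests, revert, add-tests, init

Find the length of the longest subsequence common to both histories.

Match add-tests [2,1] → revert [4,2] → revert [7,4] → fmt [8,8] → add-tests [9,9] → revert [11,11] → add-tests [12,12] → add-tests [13,14] — 8 commits in the same relative order in both, and the DP table's final entry dp[13][15] is also 8, so no common subsequence is longer.

8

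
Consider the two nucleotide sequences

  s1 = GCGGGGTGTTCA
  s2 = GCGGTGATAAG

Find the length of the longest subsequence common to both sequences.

8

Pick G at s1[1]=s2[1], then C at s1[2]=s2[2], then G at s1[5]=s2[3], then G at s1[6]=s2[4], then T at s1[7]=s2[5], then G at s1[8]=s2[6], then T at s1[9]=s2[8], then A at s1[12]=s2[10]; all 8 bases appear in both, in order, and the DP table's final entry dp[12][11] is also 8, so no common subsequence is longer.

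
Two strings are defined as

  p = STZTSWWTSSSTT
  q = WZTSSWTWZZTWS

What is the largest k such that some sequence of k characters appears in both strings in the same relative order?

Taking Z at p[3]=q[2], then T at p[4]=q[3], then S at p[5]=q[5], then W at p[6]=q[6], then W at p[7]=q[8], then T at p[8]=q[11], then S at p[11]=q[13] gives a common subsequence of length 7. Since dp[13][13] = 7, nothing longer is possible.

7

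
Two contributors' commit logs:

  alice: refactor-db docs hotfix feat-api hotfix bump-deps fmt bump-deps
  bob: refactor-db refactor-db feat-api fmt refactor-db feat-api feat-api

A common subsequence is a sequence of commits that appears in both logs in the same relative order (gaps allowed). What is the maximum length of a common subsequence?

Taking refactor-db [1,2] → feat-api [4,3] → fmt [7,4] gives a common subsequence of length 3. Since dp[8][7] = 3, nothing longer is possible.

3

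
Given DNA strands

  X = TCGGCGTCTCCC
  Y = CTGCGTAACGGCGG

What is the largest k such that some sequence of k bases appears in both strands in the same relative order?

Match T [1,2]; then G [4,3]; then C [5,4]; then G [6,5]; then T [7,6]; then C [8,9]; then C [10,12] — 7 bases in the same relative order in both, and the DP table's final entry dp[12][14] is also 7, so no common subsequence is longer.

7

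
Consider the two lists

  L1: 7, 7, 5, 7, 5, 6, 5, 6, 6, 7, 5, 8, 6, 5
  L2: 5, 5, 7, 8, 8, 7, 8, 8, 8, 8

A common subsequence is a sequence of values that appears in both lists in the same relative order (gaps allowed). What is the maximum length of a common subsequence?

One common subsequence of length 4: 5 at L1[3]=L2[2]; then 7 at L1[4]=L2[3]; then 7 at L1[10]=L2[6]; then 8 at L1[12]=L2[10], and the DP table's final entry dp[14][10] is also 4, so no common subsequence is longer.

4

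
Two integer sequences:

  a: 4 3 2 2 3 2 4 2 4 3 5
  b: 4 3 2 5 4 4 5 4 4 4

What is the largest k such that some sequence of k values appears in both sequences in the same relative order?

6

Let dp[i][j] be the LCS length of the first i values of a and the first j values of b. dp[i][j] = dp[i-1][j-1]+1 when the i-th and j-th values match, else max(dp[i-1][j], dp[i][j-1]).
    ·  4  3  2  5  4  4  5  4  4  4
 ·  0  0  0  0  0  0  0  0  0  0  0
 4  0  1  1  1  1  1  1  1  1  1  1
 3  0  1  2  2  2  2  2  2  2  2  2
 2  0  1  2  3  3  3  3  3  3  3  3
 2  0  1  2  3  3  3  3  3  3  3  3
 3  0  1  2  3  3  3  3  3  3  3  3
 2  0  1  2  3  3  3  3  3  3  3  3
 4  0  1  2  3  3  4  4  4  4  4  4
 2  0  1  2  3  3  4  4  4  4  4  4
 4  0  1  2  3  3  4  5  5  5  5  5
 3  0  1  2  3  3  4  5  5  5  5  5
 5  0  1  2  3  4  4  5  6  6  6  6
dp[11][10] = 6. One LCS (by backtracking along matches): 4, 3, 2, 4, 4, 5.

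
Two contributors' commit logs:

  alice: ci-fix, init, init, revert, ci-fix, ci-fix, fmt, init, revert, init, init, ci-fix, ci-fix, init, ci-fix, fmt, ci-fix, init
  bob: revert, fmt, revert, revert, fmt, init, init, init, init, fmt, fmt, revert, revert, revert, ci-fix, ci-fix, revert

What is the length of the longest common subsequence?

One common subsequence of length 8: revert (alice #4, bob #4), then fmt (alice #7, bob #5), then init (alice #8, bob #6), then init (alice #10, bob #7), then init (alice #11, bob #8), then init (alice #14, bob #9), then ci-fix (alice #15, bob #15), then ci-fix (alice #17, bob #16). Since dp[18][17] = 8, nothing longer is possible.

8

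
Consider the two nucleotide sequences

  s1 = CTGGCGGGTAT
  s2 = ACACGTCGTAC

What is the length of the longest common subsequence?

6

Let dp[i][j] be the LCS length of the first i bases of s1 and the first j bases of s2. dp[i][j] = dp[i-1][j-1]+1 when the i-th and j-th bases match, else max(dp[i-1][j], dp[i][j-1]).
    ·  A  C  A  C  G  T  C  G  T  A  C
 ·  0  0  0  0  0  0  0  0  0  0  0  0
 C  0  0  1  1  1  1  1  1  1  1  1  1
 T  0  0  1  1  1  1  2  2  2  2  2  2
 G  0  0  1  1  1  2  2  2  3  3  3  3
 G  0  0  1  1  1  2  2  2  3  3  3  3
 C  0  0  1  1  2  2  2  3  3  3  3  4
 G  0  0  1  1  2  3  3  3  4  4  4  4
 G  0  0  1  1  2  3  3  3  4  4  4  4
 G  0  0  1  1  2  3  3  3  4  4  4  4
 T  0  0  1  1  2  3  4  4  4  5  5  5
 A  0  1  1  2  2  3  4  4  4  5  6  6
 T  0  1  1  2  2  3  4  4  4  5  6  6
dp[11][11] = 6. One LCS (by backtracking along matches): CTCGTA.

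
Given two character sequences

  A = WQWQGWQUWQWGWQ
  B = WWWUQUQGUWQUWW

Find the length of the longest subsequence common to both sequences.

9

Taking W at A[1]=B[3], Q at A[2]=B[5], Q at A[4]=B[7], G at A[5]=B[8], W at A[6]=B[10], Q at A[7]=B[11], U at A[8]=B[12], W at A[11]=B[13], W at A[13]=B[14] gives a common subsequence of length 9, and the DP table's final entry dp[14][14] is also 9, so no common subsequence is longer.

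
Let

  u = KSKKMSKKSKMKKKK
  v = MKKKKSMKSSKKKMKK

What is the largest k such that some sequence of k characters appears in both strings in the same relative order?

11

Pick K at u[1]=v[3], K at u[3]=v[4], K at u[4]=v[5], M at u[5]=v[7], S at u[6]=v[10], K at u[7]=v[11], K at u[8]=v[12], K at u[10]=v[13], M at u[11]=v[14], K at u[14]=v[15], K at u[15]=v[16]; all 11 characters appear in both, in order, and the DP table's final entry dp[15][16] is also 11, so no common subsequence is longer.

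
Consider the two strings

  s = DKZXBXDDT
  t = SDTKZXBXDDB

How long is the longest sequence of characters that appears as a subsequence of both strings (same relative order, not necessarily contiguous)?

Match D (s #1, t #2), K (s #2, t #4), Z (s #3, t #5), X (s #4, t #6), B (s #5, t #7), X (s #6, t #8), D (s #7, t #9), D (s #8, t #10) — 8 characters in the same relative order in both, and the DP table's final entry dp[9][11] is also 8, so no common subsequence is longer.

8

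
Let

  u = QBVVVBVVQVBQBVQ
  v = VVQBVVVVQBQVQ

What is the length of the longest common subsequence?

11

Pick Q (u #1, v #3), B (u #2, v #4), V (u #4, v #5), V (u #5, v #6), V (u #7, v #7), V (u #8, v #8), Q (u #9, v #9), B (u #11, v #10), Q (u #12, v #11), V (u #14, v #12), Q (u #15, v #13); all 11 characters appear in both, in order, and the DP table's final entry dp[15][13] is also 11, so no common subsequence is longer.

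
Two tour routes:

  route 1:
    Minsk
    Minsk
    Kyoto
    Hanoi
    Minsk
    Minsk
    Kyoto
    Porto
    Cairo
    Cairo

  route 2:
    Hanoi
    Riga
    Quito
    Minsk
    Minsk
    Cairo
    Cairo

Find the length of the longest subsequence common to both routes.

Match Hanoi at route 1[4]=route 2[1], Minsk at route 1[5]=route 2[4], Minsk at route 1[6]=route 2[5], Cairo at route 1[9]=route 2[6], Cairo at route 1[10]=route 2[7] — 5 stops in the same relative order in both. dp[10][7] = 5 confirms this is the maximum.

5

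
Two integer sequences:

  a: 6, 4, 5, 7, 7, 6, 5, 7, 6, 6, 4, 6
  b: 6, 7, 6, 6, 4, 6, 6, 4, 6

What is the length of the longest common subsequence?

7

Taking 6 [1,1], 7 [4,2], 6 [6,4], 6 [9,6], 6 [10,7], 4 [11,8], 6 [12,9] gives a common subsequence of length 7. The LCS DP gives dp[12][9] = 7, so this is optimal.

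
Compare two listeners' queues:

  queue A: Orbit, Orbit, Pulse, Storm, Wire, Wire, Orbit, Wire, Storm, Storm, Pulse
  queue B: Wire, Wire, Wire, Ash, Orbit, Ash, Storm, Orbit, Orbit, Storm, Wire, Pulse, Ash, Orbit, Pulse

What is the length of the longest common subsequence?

Pick Orbit at queue A[1]=queue B[8], then Orbit at queue A[2]=queue B[9], then Storm at queue A[4]=queue B[10], then Wire at queue A[5]=queue B[11], then Orbit at queue A[7]=queue B[14], then Pulse at queue A[11]=queue B[15]; all 6 songs appear in both, in order. The LCS DP gives dp[11][15] = 6, so this is optimal.

6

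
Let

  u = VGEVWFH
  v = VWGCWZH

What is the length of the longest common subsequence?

4

Let dp[i][j] be the LCS length of the first i characters of u and the first j characters of v. dp[i][j] = dp[i-1][j-1]+1 when the i-th and j-th characters match, else max(dp[i-1][j], dp[i][j-1]).
    ·  V  W  G  C  W  Z  H
 ·  0  0  0  0  0  0  0  0
 V  0  1  1  1  1  1  1  1
 G  0  1  1  2  2  2  2  2
 E  0  1  1  2  2  2  2  2
 V  0  1  1  2  2  2  2  2
 W  0  1  2  2  2  3  3  3
 F  0  1  2  2  2  3  3  3
 H  0  1  2  2  2  3  3  4
dp[7][7] = 4. One LCS (by backtracking along matches): VGWH.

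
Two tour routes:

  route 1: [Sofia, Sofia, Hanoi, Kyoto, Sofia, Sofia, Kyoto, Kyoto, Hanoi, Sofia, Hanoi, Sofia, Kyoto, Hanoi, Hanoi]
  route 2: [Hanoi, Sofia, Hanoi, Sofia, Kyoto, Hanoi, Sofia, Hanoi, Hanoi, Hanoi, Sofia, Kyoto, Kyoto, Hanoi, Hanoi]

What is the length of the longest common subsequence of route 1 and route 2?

11

One common subsequence of length 11: Sofia at route 1[2]=route 2[2] → Hanoi at route 1[3]=route 2[3] → Sofia at route 1[6]=route 2[4] → Kyoto at route 1[8]=route 2[5] → Hanoi at route 1[9]=route 2[6] → Sofia at route 1[10]=route 2[7] → Hanoi at route 1[11]=route 2[10] → Sofia at route 1[12]=route 2[11] → Kyoto at route 1[13]=route 2[13] → Hanoi at route 1[14]=route 2[14] → Hanoi at route 1[15]=route 2[15]. The LCS DP gives dp[15][15] = 11, so this is optimal.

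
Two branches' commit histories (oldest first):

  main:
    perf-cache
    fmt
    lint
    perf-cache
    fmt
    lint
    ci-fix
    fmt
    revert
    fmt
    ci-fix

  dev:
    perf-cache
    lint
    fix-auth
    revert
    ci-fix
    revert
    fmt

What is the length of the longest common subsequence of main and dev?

5

Taking perf-cache [1,1] → lint [3,2] → ci-fix [7,5] → revert [9,6] → fmt [10,7] gives a common subsequence of length 5. The LCS DP gives dp[11][7] = 5, so this is optimal.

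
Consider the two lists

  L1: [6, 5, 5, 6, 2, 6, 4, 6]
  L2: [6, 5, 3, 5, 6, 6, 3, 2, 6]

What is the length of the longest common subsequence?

6

Let dp[i][j] be the LCS length of the first i values of L1 and the first j values of L2. dp[i][j] = dp[i-1][j-1]+1 when the i-th and j-th values match, else max(dp[i-1][j], dp[i][j-1]).
    ·  6  5  3  5  6  6  3  2  6
 ·  0  0  0  0  0  0  0  0  0  0
 6  0  1  1  1  1  1  1  1  1  1
 5  0  1  2  2  2  2  2  2  2  2
 5  0  1  2  2  3  3  3  3  3  3
 6  0  1  2  2  3  4  4  4  4  4
 2  0  1  2  2  3  4  4  4  5  5
 6  0  1  2  2  3  4  5  5  5  6
 4  0  1  2  2  3  4  5  5  5  6
 6  0  1  2  2  3  4  5  5  5  6
dp[8][9] = 6. One LCS (by backtracking along matches): 6, 5, 5, 6, 2, 6.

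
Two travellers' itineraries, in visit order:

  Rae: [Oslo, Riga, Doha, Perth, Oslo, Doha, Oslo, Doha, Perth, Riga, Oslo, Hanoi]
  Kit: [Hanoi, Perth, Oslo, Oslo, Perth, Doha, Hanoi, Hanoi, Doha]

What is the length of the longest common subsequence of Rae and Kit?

5

Taking Perth at Rae[4]=Kit[2], then Oslo at Rae[5]=Kit[3], then Oslo at Rae[7]=Kit[4], then Doha at Rae[8]=Kit[6], then Hanoi at Rae[12]=Kit[8] gives a common subsequence of length 5. dp[12][9] = 5 confirms this is the maximum.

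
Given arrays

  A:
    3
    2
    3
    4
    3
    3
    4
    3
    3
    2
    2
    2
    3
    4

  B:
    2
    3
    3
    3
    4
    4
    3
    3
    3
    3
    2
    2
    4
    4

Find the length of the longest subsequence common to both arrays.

One common subsequence of length 10: 3 [1,3] → 3 [3,4] → 4 [4,6] → 3 [5,7] → 3 [6,8] → 3 [8,9] → 3 [9,10] → 2 [10,11] → 2 [11,12] → 4 [14,14], and the DP table's final entry dp[14][14] is also 10, so no common subsequence is longer.

10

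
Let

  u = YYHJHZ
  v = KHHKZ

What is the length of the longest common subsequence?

Match H at u[3]=v[2]; then H at u[5]=v[3]; then Z at u[6]=v[5] — 3 characters in the same relative order in both. dp[6][5] = 3 confirms this is the maximum.

3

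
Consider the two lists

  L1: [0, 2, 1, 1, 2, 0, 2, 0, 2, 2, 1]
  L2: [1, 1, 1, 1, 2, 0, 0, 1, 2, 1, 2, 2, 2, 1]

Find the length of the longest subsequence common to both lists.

8

Pick 1 [3,3] → 1 [4,4] → 2 [5,5] → 0 [6,7] → 2 [7,11] → 2 [9,12] → 2 [10,13] → 1 [11,14]; all 8 values appear in both, in order. Since dp[11][14] = 8, nothing longer is possible.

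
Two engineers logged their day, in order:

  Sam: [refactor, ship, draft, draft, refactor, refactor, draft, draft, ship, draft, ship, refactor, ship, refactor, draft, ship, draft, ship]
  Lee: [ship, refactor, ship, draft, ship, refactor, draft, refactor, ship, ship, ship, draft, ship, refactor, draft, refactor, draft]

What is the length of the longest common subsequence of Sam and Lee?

11

One common subsequence of length 11: refactor (Sam #1, Lee #2), then ship (Sam #2, Lee #3), then draft (Sam #3, Lee #4), then draft (Sam #4, Lee #7), then refactor (Sam #5, Lee #8), then ship (Sam #9, Lee #11), then draft (Sam #10, Lee #12), then ship (Sam #11, Lee #13), then refactor (Sam #12, Lee #14), then refactor (Sam #14, Lee #16), then draft (Sam #17, Lee #17), and the DP table's final entry dp[18][17] is also 11, so no common subsequence is longer.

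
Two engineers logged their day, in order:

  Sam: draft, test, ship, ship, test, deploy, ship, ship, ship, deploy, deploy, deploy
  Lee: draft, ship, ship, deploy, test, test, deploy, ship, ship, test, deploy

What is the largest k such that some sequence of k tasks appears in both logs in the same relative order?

8

Taking draft [1,1] → ship [3,2] → ship [4,3] → test [5,6] → deploy [6,7] → ship [7,8] → ship [8,9] → deploy [12,11] gives a common subsequence of length 8. The LCS DP gives dp[12][11] = 8, so this is optimal.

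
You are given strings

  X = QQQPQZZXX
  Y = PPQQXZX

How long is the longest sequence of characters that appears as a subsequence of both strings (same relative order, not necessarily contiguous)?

One common subsequence of length 4: Q at X[1]=Y[3] → Q at X[2]=Y[4] → Z at X[7]=Y[6] → X at X[9]=Y[7], and the DP table's final entry dp[9][7] is also 4, so no common subsequence is longer.

4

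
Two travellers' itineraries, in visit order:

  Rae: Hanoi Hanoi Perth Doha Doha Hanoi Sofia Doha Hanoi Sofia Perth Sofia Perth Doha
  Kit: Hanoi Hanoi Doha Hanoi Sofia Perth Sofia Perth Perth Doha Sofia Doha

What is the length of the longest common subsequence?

One common subsequence of length 9: Hanoi at Rae[1]=Kit[1]; then Hanoi at Rae[2]=Kit[2]; then Doha at Rae[5]=Kit[3]; then Hanoi at Rae[6]=Kit[4]; then Sofia at Rae[7]=Kit[5]; then Sofia at Rae[10]=Kit[7]; then Perth at Rae[11]=Kit[9]; then Sofia at Rae[12]=Kit[11]; then Doha at Rae[14]=Kit[12]. The LCS DP gives dp[14][12] = 9, so this is optimal.

9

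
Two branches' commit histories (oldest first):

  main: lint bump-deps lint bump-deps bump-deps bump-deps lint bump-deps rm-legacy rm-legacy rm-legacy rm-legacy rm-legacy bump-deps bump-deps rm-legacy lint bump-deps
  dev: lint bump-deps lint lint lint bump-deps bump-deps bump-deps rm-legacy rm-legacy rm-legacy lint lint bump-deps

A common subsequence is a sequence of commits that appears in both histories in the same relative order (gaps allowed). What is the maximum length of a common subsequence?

11

One common subsequence of length 11: lint at main[1]=dev[1], bump-deps at main[2]=dev[2], lint at main[3]=dev[5], bump-deps at main[5]=dev[6], bump-deps at main[6]=dev[7], bump-deps at main[8]=dev[8], rm-legacy at main[9]=dev[9], rm-legacy at main[10]=dev[10], rm-legacy at main[11]=dev[11], lint at main[17]=dev[13], bump-deps at main[18]=dev[14]. dp[18][14] = 11 confirms this is the maximum.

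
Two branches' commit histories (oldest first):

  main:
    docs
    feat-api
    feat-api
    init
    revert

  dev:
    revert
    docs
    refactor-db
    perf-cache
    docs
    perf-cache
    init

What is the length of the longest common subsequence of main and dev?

2

Taking docs [1,5]; then init [4,7] gives a common subsequence of length 2, and the DP table's final entry dp[5][7] is also 2, so no common subsequence is longer.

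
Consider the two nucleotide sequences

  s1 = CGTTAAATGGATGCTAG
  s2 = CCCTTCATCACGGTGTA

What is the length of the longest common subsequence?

11

Match C (s1 #1, s2 #3) → T (s1 #3, s2 #4) → T (s1 #4, s2 #5) → A (s1 #5, s2 #7) → A (s1 #6, s2 #10) → G (s1 #9, s2 #12) → G (s1 #10, s2 #13) → T (s1 #12, s2 #14) → G (s1 #13, s2 #15) → T (s1 #15, s2 #16) → A (s1 #16, s2 #17) — 11 bases in the same relative order in both. The LCS DP gives dp[17][17] = 11, so this is optimal.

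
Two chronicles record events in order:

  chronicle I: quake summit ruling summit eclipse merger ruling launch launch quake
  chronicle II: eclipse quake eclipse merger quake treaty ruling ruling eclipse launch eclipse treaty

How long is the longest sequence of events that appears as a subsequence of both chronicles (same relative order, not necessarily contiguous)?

5

Pick quake at chronicle I[1]=chronicle II[2], then eclipse at chronicle I[5]=chronicle II[3], then merger at chronicle I[6]=chronicle II[4], then ruling at chronicle I[7]=chronicle II[8], then launch at chronicle I[8]=chronicle II[10]; all 5 events appear in both, in order, and the DP table's final entry dp[10][12] is also 5, so no common subsequence is longer.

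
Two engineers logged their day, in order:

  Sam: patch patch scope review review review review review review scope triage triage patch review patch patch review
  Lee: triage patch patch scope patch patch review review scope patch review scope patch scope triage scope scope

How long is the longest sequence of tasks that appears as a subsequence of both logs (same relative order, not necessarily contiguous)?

9

Match patch (Sam #1, Lee #2), patch (Sam #2, Lee #3), scope (Sam #3, Lee #4), review (Sam #8, Lee #7), review (Sam #9, Lee #8), scope (Sam #10, Lee #9), patch (Sam #13, Lee #10), review (Sam #14, Lee #11), patch (Sam #15, Lee #13) — 9 tasks in the same relative order in both. Since dp[17][17] = 9, nothing longer is possible.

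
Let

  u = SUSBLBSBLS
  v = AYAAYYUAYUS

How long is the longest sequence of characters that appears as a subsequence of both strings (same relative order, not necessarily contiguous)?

Let dp[i][j] be the LCS length of the first i characters of u and the first j characters of v. dp[i][j] = dp[i-1][j-1]+1 when the i-th and j-th characters match, else max(dp[i-1][j], dp[i][j-1]).
    ·  A  Y  A  A  Y  Y  U  A  Y  U  S
 ·  0  0  0  0  0  0  0  0  0  0  0  0
 S  0  0  0  0  0  0  0  0  0  0  0  1
 U  0  0  0  0  0  0  0  1  1  1  1  1
 S  0  0  0  0  0  0  0  1  1  1  1  2
 B  0  0  0  0  0  0  0  1  1  1  1  2
 L  0  0  0  0  0  0  0  1  1  1  1  2
 B  0  0  0  0  0  0  0  1  1  1  1  2
 S  0  0  0  0  0  0  0  1  1  1  1  2
 B  0  0  0  0  0  0  0  1  1  1  1  2
 L  0  0  0  0  0  0  0  1  1  1  1  2
 S  0  0  0  0  0  0  0  1  1  1  1  2
dp[10][11] = 2. One LCS (by backtracking along matches): US.

2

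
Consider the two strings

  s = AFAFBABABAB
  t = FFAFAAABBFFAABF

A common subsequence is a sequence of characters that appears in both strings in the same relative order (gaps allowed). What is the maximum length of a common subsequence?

One common subsequence of length 8: A (s #1, t #3) → F (s #2, t #4) → A (s #3, t #7) → B (s #5, t #8) → B (s #7, t #9) → A (s #8, t #12) → A (s #10, t #13) → B (s #11, t #14). dp[11][15] = 8 confirms this is the maximum.

8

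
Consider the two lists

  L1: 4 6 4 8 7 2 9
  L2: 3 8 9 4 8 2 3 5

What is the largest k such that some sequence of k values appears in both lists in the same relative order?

3

Let dp[i][j] be the LCS length of the first i values of L1 and the first j values of L2. dp[i][j] = dp[i-1][j-1]+1 when the i-th and j-th values match, else max(dp[i-1][j], dp[i][j-1]).
    ·  3  8  9  4  8  2  3  5
 ·  0  0  0  0  0  0  0  0  0
 4  0  0  0  0  1  1  1  1  1
 6  0  0  0  0  1  1  1  1  1
 4  0  0  0  0  1  1  1  1  1
 8  0  0  1  1  1  2  2  2  2
 7  0  0  1  1  1  2  2  2  2
 2  0  0  1  1  1  2  3  3  3
 9  0  0  1  2  2  2  3  3  3
dp[7][8] = 3. One LCS (by backtracking along matches): 4, 8, 2.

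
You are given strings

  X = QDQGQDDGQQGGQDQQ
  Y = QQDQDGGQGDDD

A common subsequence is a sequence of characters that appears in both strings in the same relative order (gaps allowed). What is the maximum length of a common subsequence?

8

Match Q [1,2]; then D [2,3]; then Q [3,4]; then G [4,7]; then Q [5,8]; then D [6,10]; then D [7,11]; then D [14,12] — 8 characters in the same relative order in both. Since dp[16][12] = 8, nothing longer is possible.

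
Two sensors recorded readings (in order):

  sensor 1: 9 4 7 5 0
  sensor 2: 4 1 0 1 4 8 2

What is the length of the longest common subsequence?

2

Let dp[i][j] be the LCS length of the first i values of sensor 1 and the first j values of sensor 2. dp[i][j] = dp[i-1][j-1]+1 when the i-th and j-th values match, else max(dp[i-1][j], dp[i][j-1]).
    ·  4  1  0  1  4  8  2
 ·  0  0  0  0  0  0  0  0
 9  0  0  0  0  0  0  0  0
 4  0  1  1  1  1  1  1  1
 7  0  1  1  1  1  1  1  1
 5  0  1  1  1  1  1  1  1
 0  0  1  1  2  2  2  2  2
dp[5][7] = 2. One LCS (by backtracking along matches): 4, 0.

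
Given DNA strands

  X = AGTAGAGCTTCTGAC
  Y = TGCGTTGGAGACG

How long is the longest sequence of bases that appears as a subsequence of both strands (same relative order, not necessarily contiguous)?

8

One common subsequence of length 8: T [3,1], G [5,2], G [7,4], T [9,5], T [10,6], G [13,10], A [14,11], C [15,12], and the DP table's final entry dp[15][13] is also 8, so no common subsequence is longer.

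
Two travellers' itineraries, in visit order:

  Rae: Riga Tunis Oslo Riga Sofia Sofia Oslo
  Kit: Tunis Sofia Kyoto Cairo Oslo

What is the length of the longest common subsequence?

Match Tunis [2,1]; then Sofia [5,2]; then Oslo [7,5] — 3 stops in the same relative order in both. Since dp[7][5] = 3, nothing longer is possible.

3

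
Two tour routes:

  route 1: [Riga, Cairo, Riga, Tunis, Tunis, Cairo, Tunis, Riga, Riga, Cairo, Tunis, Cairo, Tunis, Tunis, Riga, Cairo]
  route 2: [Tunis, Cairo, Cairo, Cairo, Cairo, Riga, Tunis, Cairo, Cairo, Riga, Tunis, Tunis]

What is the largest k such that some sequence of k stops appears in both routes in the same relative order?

Pick Cairo (route 1 #2, route 2 #5) → Riga (route 1 #3, route 2 #6) → Tunis (route 1 #4, route 2 #7) → Cairo (route 1 #6, route 2 #9) → Riga (route 1 #9, route 2 #10) → Tunis (route 1 #13, route 2 #11) → Tunis (route 1 #14, route 2 #12); all 7 stops appear in both, in order. Since dp[16][12] = 7, nothing longer is possible.

7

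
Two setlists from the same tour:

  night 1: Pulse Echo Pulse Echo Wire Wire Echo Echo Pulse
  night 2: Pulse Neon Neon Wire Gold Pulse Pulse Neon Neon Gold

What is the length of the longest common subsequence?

3

Match Pulse [1,1], Pulse [3,6], Pulse [9,7] — 3 songs in the same relative order in both, and the DP table's final entry dp[9][10] is also 3, so no common subsequence is longer.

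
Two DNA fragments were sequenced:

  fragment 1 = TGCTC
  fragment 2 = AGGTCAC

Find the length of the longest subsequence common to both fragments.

3

Pick T (fragment 1 #1, fragment 2 #4), C (fragment 1 #3, fragment 2 #5), C (fragment 1 #5, fragment 2 #7); all 3 bases appear in both, in order. Since dp[5][7] = 3, nothing longer is possible.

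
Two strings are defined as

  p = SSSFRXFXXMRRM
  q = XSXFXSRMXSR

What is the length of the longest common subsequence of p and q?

6

Let dp[i][j] be the LCS length of the first i characters of p and the first j characters of q. dp[i][j] = dp[i-1][j-1]+1 when the i-th and j-th characters match, else max(dp[i-1][j], dp[i][j-1]).
    ·  X  S  X  F  X  S  R  M  X  S  R
 ·  0  0  0  0  0  0  0  0  0  0  0  0
 S  0  0  1  1  1  1  1  1  1  1  1  1
 S  0  0  1  1  1  1  2  2  2  2  2  2
 S  0  0  1  1  1  1  2  2  2  2  3  3
 F  0  0  1  1  2  2  2  2  2  2  3  3
 R  0  0  1  1  2  2  2  3  3  3  3  4
 X  0  1  1  2  2  3  3  3  3  4  4  4
 F  0  1  1  2  3  3  3  3  3  4  4  4
 X  0  1  1  2  3  4  4  4  4  4  4  4
 X  0  1  1  2  3  4  4  4  4  5  5  5
 M  0  1  1  2  3  4  4  4  5  5  5  5
 R  0  1  1  2  3  4  4  5  5  5  5  6
 R  0  1  1  2  3  4  4  5  5  5  5  6
 M  0  1  1  2  3  4  4  5  6  6  6  6
dp[13][11] = 6. One LCS (by backtracking along matches): SXFXXR.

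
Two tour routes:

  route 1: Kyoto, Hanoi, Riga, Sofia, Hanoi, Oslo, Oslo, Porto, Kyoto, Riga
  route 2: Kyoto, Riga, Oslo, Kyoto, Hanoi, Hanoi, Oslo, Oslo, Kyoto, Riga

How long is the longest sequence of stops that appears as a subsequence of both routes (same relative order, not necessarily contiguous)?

7

Pick Kyoto [1,4], then Hanoi [2,5], then Hanoi [5,6], then Oslo [6,7], then Oslo [7,8], then Kyoto [9,9], then Riga [10,10]; all 7 stops appear in both, in order. Since dp[10][10] = 7, nothing longer is possible.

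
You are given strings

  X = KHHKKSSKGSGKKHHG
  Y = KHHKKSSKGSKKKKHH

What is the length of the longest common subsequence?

14

Taking K at X[1]=Y[1]; then H at X[2]=Y[2]; then H at X[3]=Y[3]; then K at X[4]=Y[4]; then K at X[5]=Y[5]; then S at X[6]=Y[6]; then S at X[7]=Y[7]; then K at X[8]=Y[8]; then G at X[9]=Y[9]; then S at X[10]=Y[10]; then K at X[12]=Y[13]; then K at X[13]=Y[14]; then H at X[14]=Y[15]; then H at X[15]=Y[16] gives a common subsequence of length 14. Since dp[16][16] = 14, nothing longer is possible.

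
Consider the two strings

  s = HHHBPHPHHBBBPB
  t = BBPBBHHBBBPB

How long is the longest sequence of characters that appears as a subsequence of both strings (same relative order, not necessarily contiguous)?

9

One common subsequence of length 9: B at s[4]=t[2], P at s[5]=t[3], H at s[8]=t[6], H at s[9]=t[7], B at s[10]=t[8], B at s[11]=t[9], B at s[12]=t[10], P at s[13]=t[11], B at s[14]=t[12], and the DP table's final entry dp[14][12] is also 9, so no common subsequence is longer.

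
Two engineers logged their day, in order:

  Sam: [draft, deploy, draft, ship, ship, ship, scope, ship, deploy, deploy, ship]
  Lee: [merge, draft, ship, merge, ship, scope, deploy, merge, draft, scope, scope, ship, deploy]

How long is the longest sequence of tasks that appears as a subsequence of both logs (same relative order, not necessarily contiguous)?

6

Pick draft (Sam #1, Lee #2), deploy (Sam #2, Lee #7), draft (Sam #3, Lee #9), scope (Sam #7, Lee #11), ship (Sam #8, Lee #12), deploy (Sam #10, Lee #13); all 6 tasks appear in both, in order. dp[11][13] = 6 confirms this is the maximum.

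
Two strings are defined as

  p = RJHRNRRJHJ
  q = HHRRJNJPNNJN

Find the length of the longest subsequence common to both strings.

Let dp[i][j] be the LCS length of the first i characters of p and the first j characters of q. dp[i][j] = dp[i-1][j-1]+1 when the i-th and j-th characters match, else max(dp[i-1][j], dp[i][j-1]).
    ·  H  H  R  R  J  N  J  P  N  N  J  N
 ·  0  0  0  0  0  0  0  0  0  0  0  0  0
 R  0  0  0  1  1  1  1  1  1  1  1  1  1
 J  0  0  0  1  1  2  2  2  2  2  2  2  2
 H  0  1  1  1  1  2  2  2  2  2  2  2  2
 R  0  1  1  2  2  2  2  2  2  2  2  2  2
 N  0  1  1  2  2  2  3  3  3  3  3  3  3
 R  0  1  1  2  3  3  3  3  3  3  3  3  3
 R  0  1  1  2  3  3  3  3  3  3  3  3  3
 J  0  1  1  2  3  4  4  4  4  4  4  4  4
 H  0  1  2  2  3  4  4  4  4  4  4  4  4
 J  0  1  2  2  3  4  4  5  5  5  5  5  5
dp[10][12] = 5. One LCS (by backtracking along matches): RJNJJ.

5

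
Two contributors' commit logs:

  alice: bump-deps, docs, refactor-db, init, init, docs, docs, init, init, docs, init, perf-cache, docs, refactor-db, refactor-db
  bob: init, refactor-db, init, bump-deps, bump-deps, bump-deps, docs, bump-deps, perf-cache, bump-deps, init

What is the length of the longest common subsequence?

4

One common subsequence of length 4: refactor-db (alice #3, bob #2) → init (alice #4, bob #3) → docs (alice #6, bob #7) → init (alice #11, bob #11). Since dp[15][11] = 4, nothing longer is possible.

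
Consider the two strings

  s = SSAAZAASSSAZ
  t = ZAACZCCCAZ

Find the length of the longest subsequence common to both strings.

Taking A at s[3]=t[2]; then A at s[4]=t[3]; then Z at s[5]=t[5]; then A at s[11]=t[9]; then Z at s[12]=t[10] gives a common subsequence of length 5. The LCS DP gives dp[12][10] = 5, so this is optimal.

5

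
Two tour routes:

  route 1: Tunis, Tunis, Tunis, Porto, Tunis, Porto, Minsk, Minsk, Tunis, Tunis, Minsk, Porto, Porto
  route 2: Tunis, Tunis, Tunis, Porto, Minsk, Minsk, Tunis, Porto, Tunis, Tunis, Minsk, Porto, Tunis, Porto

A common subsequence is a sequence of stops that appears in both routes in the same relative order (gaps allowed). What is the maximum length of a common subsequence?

Pick Tunis [1,1] → Tunis [2,2] → Tunis [3,3] → Porto [4,4] → Tunis [5,7] → Porto [6,8] → Tunis [9,9] → Tunis [10,10] → Minsk [11,11] → Porto [12,12] → Porto [13,14]; all 11 stops appear in both, in order. The LCS DP gives dp[13][14] = 11, so this is optimal.

11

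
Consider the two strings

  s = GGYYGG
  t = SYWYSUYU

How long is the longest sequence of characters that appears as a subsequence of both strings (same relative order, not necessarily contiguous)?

Let dp[i][j] be the LCS length of the first i characters of s and the first j characters of t. dp[i][j] = dp[i-1][j-1]+1 when the i-th and j-th characters match, else max(dp[i-1][j], dp[i][j-1]).
    ·  S  Y  W  Y  S  U  Y  U
 ·  0  0  0  0  0  0  0  0  0
 G  0  0  0  0  0  0  0  0  0
 G  0  0  0  0  0  0  0  0  0
 Y  0  0  1  1  1  1  1  1  1
 Y  0  0  1  1  2  2  2  2  2
 G  0  0  1  1  2  2  2  2  2
 G  0  0  1  1  2  2  2  2  2
dp[6][8] = 2. One LCS (by backtracking along matches): YY.

2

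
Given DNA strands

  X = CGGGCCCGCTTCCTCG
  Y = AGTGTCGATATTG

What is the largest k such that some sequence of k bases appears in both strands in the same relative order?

Pick G (X #2, Y #2); then G (X #3, Y #4); then C (X #7, Y #6); then G (X #8, Y #7); then T (X #10, Y #9); then T (X #11, Y #11); then T (X #14, Y #12); then G (X #16, Y #13); all 8 bases appear in both, in order. Since dp[16][13] = 8, nothing longer is possible.

8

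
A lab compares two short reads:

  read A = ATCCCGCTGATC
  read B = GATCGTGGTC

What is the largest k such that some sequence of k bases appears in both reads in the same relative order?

8

Pick A [1,2], T [2,3], C [5,4], G [6,5], T [8,6], G [9,8], T [11,9], C [12,10]; all 8 bases appear in both, in order. dp[12][10] = 8 confirms this is the maximum.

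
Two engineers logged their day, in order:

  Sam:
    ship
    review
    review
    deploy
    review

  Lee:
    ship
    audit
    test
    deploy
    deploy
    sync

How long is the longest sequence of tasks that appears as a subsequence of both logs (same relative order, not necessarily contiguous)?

Pick ship [1,1], then deploy [4,5]; all 2 tasks appear in both, in order. dp[5][6] = 2 confirms this is the maximum.

2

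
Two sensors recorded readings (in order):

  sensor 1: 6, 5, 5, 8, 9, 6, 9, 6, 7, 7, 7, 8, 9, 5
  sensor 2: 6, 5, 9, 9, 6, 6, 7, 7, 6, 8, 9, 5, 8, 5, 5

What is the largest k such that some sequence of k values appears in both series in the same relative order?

10

Pick 6 (sensor 1 #1, sensor 2 #1) → 5 (sensor 1 #2, sensor 2 #2) → 9 (sensor 1 #5, sensor 2 #4) → 6 (sensor 1 #6, sensor 2 #5) → 6 (sensor 1 #8, sensor 2 #6) → 7 (sensor 1 #9, sensor 2 #7) → 7 (sensor 1 #10, sensor 2 #8) → 8 (sensor 1 #12, sensor 2 #10) → 9 (sensor 1 #13, sensor 2 #11) → 5 (sensor 1 #14, sensor 2 #15); all 10 values appear in both, in order. Since dp[14][15] = 10, nothing longer is possible.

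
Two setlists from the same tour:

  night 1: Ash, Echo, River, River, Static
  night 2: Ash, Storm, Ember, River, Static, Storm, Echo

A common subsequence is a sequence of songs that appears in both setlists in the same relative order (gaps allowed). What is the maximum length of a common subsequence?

3

One common subsequence of length 3: Ash [1,1] → River [4,4] → Static [5,5]. The LCS DP gives dp[5][7] = 3, so this is optimal.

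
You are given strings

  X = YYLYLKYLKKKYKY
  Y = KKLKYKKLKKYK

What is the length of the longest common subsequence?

8

Pick L (X #3, Y #3), then Y (X #4, Y #5), then K (X #6, Y #7), then L (X #8, Y #8), then K (X #10, Y #9), then K (X #11, Y #10), then Y (X #12, Y #11), then K (X #13, Y #12); all 8 characters appear in both, in order. The LCS DP gives dp[14][12] = 8, so this is optimal.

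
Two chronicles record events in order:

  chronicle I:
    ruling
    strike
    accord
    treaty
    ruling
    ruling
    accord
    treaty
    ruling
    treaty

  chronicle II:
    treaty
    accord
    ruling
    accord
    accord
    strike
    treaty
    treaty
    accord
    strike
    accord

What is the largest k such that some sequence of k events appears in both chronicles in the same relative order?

5

Match ruling at chronicle I[1]=chronicle II[3]; then accord at chronicle I[3]=chronicle II[4]; then accord at chronicle I[7]=chronicle II[5]; then treaty at chronicle I[8]=chronicle II[7]; then treaty at chronicle I[10]=chronicle II[8] — 5 events in the same relative order in both, and the DP table's final entry dp[10][11] is also 5, so no common subsequence is longer.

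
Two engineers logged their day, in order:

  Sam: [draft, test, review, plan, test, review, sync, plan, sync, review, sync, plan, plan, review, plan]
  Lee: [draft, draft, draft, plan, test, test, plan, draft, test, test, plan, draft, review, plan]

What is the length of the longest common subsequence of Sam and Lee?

7

One common subsequence of length 7: draft (Sam #1, Lee #3), then test (Sam #2, Lee #6), then plan (Sam #4, Lee #7), then test (Sam #5, Lee #10), then plan (Sam #8, Lee #11), then review (Sam #14, Lee #13), then plan (Sam #15, Lee #14). dp[15][14] = 7 confirms this is the maximum.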